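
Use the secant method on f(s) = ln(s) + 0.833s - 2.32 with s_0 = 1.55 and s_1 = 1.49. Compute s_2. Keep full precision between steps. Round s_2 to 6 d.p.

1.946112

Secant update: s_(k+1) = s_k − f(s_k)·(s_k − s_(k-1))/(f(s_k) − f(s_(k-1))).
f(s_0) = -0.590595, f(s_1) = -0.680054
s_2 = 1.490000 - (-0.680054)·(1.490000 - 1.550000)/(-0.680054 - (-0.590595)) = 1.946112; f(s_2) = -0.033055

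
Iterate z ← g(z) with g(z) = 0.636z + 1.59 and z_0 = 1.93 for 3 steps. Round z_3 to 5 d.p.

z_1 = g(1.930000) = 2.817480
z_2 = g(2.817480) = 3.381917
z_3 = g(3.381917) = 3.740899

3.74090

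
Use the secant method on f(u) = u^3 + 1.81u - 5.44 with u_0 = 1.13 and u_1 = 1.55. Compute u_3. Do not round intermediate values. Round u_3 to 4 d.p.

f(u_0) = -1.951803, f(u_1) = 1.089375
u_2 = 1.550000 - (1.089375)·(1.550000 - 1.130000)/(1.089375 - (-1.951803)) = 1.399553; f(u_2) = -0.165440
u_3 = 1.399553 - (-0.165440)·(1.399553 - 1.550000)/(-0.165440 - (1.089375)) = 1.419388; f(u_3) = -0.011319

1.4194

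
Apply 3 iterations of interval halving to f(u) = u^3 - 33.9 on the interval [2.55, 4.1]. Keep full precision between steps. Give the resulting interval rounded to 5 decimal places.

f(2.550000) = -17.318625, f(4.100000) = 35.021000 (opposite signs)
step 1: m = 3.325000, f(m) = 2.859953 > 0 → root in [2.550000, 3.325000]
step 2: m = 2.937500, f(m) = -8.552588 < 0 → root in [2.937500, 3.325000]
step 3: m = 3.131250, f(m) = -3.198950 < 0 → root in [3.131250, 3.325000]

[3.13125, 3.32500]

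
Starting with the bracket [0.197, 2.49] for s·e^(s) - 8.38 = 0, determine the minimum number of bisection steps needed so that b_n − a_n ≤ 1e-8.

28

Initial width b − a = 2.49 − 0.197 = 2.293000.
After n steps the width is (b−a)/2^n; need (b−a)/2^n ≤ 1e-8.
So n ≥ log₂(2.293000/1e-8) = log₂(229300000.0000) ≈ 27.7727.
Hence n = 28.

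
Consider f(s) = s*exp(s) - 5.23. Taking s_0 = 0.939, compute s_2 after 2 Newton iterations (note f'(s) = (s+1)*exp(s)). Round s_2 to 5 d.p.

Newton update: s ← s − f(s)/f'(s).
s_0 = 0.939000: f = -2.828580, f' = 4.958843 → s_1 = 0.939000 - (-2.828580)/(4.958843) = 1.509411
s_1 = 1.509411: f = 1.598678, f' = 11.352745 → s_2 = 1.509411 - (1.598678)/(11.352745) = 1.368593

1.36859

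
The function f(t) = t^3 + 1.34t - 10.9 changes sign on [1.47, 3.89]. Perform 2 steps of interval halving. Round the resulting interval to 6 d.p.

f(1.470000) = -5.753677, f(3.890000) = 53.176469 (opposite signs)
step 1: m = 2.680000, f(m) = 11.940032 > 0 → root in [1.470000, 2.680000]
step 2: m = 2.075000, f(m) = 0.814672 > 0 → root in [1.470000, 2.075000]

[1.470000, 2.075000]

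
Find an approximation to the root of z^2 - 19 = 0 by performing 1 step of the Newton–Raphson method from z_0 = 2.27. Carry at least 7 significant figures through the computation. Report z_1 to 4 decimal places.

5.3200

Newton update: z ← z − f(z)/f'(z).
f'(z) = 2z
z_0 = 2.270000: f = -13.847100, f' = 4.540000 → z_1 = 2.270000 - (-13.847100)/(4.540000) = 5.320022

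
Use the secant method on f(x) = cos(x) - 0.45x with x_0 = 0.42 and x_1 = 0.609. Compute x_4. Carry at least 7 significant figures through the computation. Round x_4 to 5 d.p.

f(x_0) = 0.724089, f(x_1) = 0.546170
x_2 = 0.609000 - (0.546170)·(0.609000 - 0.420000)/(0.546170 - (0.724089)) = 1.189188; f(x_2) = -0.162721
x_3 = 1.189188 - (-0.162721)·(1.189188 - 0.609000)/(-0.162721 - (0.546170)) = 1.056010; f(x_3) = 0.017144
x_4 = 1.056010 - (0.017144)·(1.056010 - 1.189188)/(0.017144 - (-0.162721)) = 1.068704; f(x_4) = 0.000344

1.06870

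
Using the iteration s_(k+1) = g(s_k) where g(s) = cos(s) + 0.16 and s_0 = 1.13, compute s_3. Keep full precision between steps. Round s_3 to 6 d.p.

s_1 = g(1.130000) = 0.586660
s_2 = g(0.586660) = 0.992794
s_3 = g(0.992794) = 0.706352

0.706352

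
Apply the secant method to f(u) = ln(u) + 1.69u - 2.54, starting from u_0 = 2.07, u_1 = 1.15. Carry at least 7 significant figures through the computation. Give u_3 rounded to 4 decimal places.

f(u_0) = 1.685849, f(u_1) = -0.456738
u_2 = 1.150000 - (-0.456738)·(1.150000 - 2.070000)/(-0.456738 - (1.685849)) = 1.346118; f(u_2) = 0.032163
u_3 = 1.346118 - (0.032163)·(1.346118 - 1.150000)/(0.032163 - (-0.456738)) = 1.333216; f(u_3) = 0.000728

1.3332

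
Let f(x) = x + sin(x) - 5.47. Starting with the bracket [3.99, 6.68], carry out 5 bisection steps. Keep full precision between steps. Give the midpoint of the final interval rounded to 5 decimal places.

5.88141

f(3.990000) = -2.230228, f(6.680000) = 1.596483 (opposite signs)
step 1: m = 5.335000, f(m) = -0.947359 < 0 → root in [5.335000, 6.680000]
step 2: m = 6.007500, f(m) = 0.265294 > 0 → root in [5.335000, 6.007500]
step 3: m = 5.671250, f(m) = -0.373203 < 0 → root in [5.671250, 6.007500]
step 4: m = 5.839375, f(m) = -0.060009 < 0 → root in [5.839375, 6.007500]
step 5: m = 5.923438, f(m) = 0.101399 > 0 → root in [5.839375, 5.923438]
Midpoint of [5.839375, 5.923438] = 5.881406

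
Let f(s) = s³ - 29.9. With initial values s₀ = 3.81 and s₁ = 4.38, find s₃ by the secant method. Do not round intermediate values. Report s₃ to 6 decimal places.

f(s_0) = 25.406341, f(s_1) = 54.127672
s_2 = 4.380000 - (54.127672)·(4.380000 - 3.810000)/(54.127672 - (25.406341)) = 3.305789; f(s_2) = 6.226455
s_3 = 3.305789 - (6.226455)·(3.305789 - 4.380000)/(6.226455 - (54.127672)) = 3.166157; f(s_3) = 1.839306

3.166157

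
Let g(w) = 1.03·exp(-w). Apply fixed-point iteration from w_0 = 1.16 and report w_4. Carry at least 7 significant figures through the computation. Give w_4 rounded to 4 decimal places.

w_1 = g(1.160000) = 0.322891
w_2 = g(0.322891) = 0.745775
w_3 = g(0.745775) = 0.488598
w_4 = g(0.488598) = 0.631891

0.6319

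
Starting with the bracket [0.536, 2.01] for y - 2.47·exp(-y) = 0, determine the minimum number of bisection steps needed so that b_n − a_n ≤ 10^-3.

Initial width b − a = 2.01 − 0.536 = 1.474000.
After n steps the width is (b−a)/2^n; need (b−a)/2^n ≤ 10^-3.
So n ≥ log₂(1.474000/10^-3) = log₂(1474.0000) ≈ 10.5255.
Hence n = 11.

11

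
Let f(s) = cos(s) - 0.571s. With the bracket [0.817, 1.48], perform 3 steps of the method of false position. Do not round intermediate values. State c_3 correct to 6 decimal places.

0.978115

f(0.817000) = 0.217905, f(1.480000) = -0.754408
step 1: c = 0.965585, f(c) = 0.017587 > 0 → new bracket [0.965585, 1.480000]
step 2: c = 0.977304, f(c) = 0.001219 > 0 → new bracket [0.977304, 1.480000]
step 3: c = 0.978115, f(c) = 0.000083 > 0 → new bracket [0.978115, 1.480000]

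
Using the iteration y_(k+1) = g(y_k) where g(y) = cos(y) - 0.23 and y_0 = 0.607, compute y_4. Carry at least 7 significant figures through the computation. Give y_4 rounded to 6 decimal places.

0.598018

y_1 = g(0.607000) = 0.591363
y_2 = g(0.591363) = 0.600182
y_3 = g(0.600182) = 0.595233
y_4 = g(0.595233) = 0.598018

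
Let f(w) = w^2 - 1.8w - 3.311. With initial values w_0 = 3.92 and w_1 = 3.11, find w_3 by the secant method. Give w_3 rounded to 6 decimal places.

f(w_0) = 4.999400, f(w_1) = 0.763100
w_2 = 3.110000 - (0.763100)·(3.110000 - 3.920000)/(0.763100 - (4.999400)) = 2.964092; f(w_2) = 0.139475
w_3 = 2.964092 - (0.139475)·(2.964092 - 3.110000)/(0.139475 - (0.763100)) = 2.931459; f(w_3) = 0.005826

2.931459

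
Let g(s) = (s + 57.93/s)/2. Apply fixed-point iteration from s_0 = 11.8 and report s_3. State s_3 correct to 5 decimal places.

s_1 = g(11.800000) = 8.354661
s_2 = g(8.354661) = 7.644258
s_3 = g(7.644258) = 7.611248

7.61125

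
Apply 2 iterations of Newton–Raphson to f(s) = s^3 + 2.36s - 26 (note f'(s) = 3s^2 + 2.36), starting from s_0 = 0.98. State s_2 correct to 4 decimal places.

3.7486

Newton update: s ← s − f(s)/f'(s).
s_0 = 0.980000: f = -22.746008, f' = 5.241200 → s_1 = 0.980000 - (-22.746008)/(5.241200) = 5.319847
s_1 = 5.319847: f = 137.110648, f' = 87.262328 → s_2 = 5.319847 - (137.110648)/(87.262328) = 3.748601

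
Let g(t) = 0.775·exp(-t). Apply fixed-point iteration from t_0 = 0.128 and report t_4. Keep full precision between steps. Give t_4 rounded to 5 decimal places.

t_1 = g(0.128000) = 0.681886
t_2 = g(0.681886) = 0.391888
t_3 = g(0.391888) = 0.523729
t_4 = g(0.523729) = 0.459038

0.45904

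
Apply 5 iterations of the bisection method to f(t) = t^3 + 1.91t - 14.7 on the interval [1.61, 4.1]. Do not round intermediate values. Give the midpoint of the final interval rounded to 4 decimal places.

f(1.610000) = -7.451619, f(4.100000) = 62.052000 (opposite signs)
step 1: m = 2.855000, f(m) = 14.024226 > 0 → root in [1.610000, 2.855000]
step 2: m = 2.232500, f(m) = 0.690981 > 0 → root in [1.610000, 2.232500]
step 3: m = 1.921250, f(m) = -3.938691 < 0 → root in [1.921250, 2.232500]
step 4: m = 2.076875, f(m) = -1.774756 < 0 → root in [2.076875, 2.232500]
step 5: m = 2.154688, f(m) = -0.581026 < 0 → root in [2.154688, 2.232500]
Midpoint of [2.154688, 2.232500] = 2.193594

2.1936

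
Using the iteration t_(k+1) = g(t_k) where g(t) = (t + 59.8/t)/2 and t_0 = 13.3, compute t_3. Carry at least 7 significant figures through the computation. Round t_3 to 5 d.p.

t_1 = g(13.300000) = 8.898120
t_2 = g(8.898120) = 7.809320
t_3 = g(7.809320) = 7.733418

7.73342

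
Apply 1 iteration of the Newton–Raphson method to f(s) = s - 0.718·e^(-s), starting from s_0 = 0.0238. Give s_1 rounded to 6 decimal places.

f'(s) = 1 + 0.718·e^(-s)
s_0 = 0.023800: f = -0.677313, f' = 1.701113 → s_1 = 0.023800 - (-0.677313)/(1.701113) = 0.421959

0.421959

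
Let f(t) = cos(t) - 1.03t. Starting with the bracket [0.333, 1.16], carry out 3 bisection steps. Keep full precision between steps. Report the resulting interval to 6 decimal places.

[0.643125, 0.746500]

f(0.333000) = 0.602076, f(1.160000) = -0.795460 (opposite signs)
step 1: m = 0.746500, f(m) = -0.034825 < 0 → root in [0.333000, 0.746500]
step 2: m = 0.539750, f(m) = 0.301895 > 0 → root in [0.539750, 0.746500]
step 3: m = 0.643125, f(m) = 0.137807 > 0 → root in [0.643125, 0.746500]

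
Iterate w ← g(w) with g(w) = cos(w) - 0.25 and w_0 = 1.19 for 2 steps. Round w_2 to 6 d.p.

w_1 = g(1.190000) = 0.121660
w_2 = g(0.121660) = 0.742609

0.742609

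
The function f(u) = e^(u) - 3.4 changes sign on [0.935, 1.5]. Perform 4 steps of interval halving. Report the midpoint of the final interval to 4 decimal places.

f(0.935000) = -0.852787, f(1.500000) = 1.081689 (opposite signs)
step 1: m = 1.217500, f(m) = -0.021270 < 0 → root in [1.217500, 1.500000]
step 2: m = 1.358750, f(m) = 0.491326 > 0 → root in [1.217500, 1.358750]
step 3: m = 1.288125, f(m) = 0.225981 > 0 → root in [1.217500, 1.288125]
step 4: m = 1.252813, f(m) = 0.100173 > 0 → root in [1.217500, 1.252813]
Midpoint of [1.217500, 1.252813] = 1.235156

1.2352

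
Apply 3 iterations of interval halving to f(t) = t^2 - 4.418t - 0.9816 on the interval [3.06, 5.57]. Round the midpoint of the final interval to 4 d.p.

4.7856

f(3.060000) = -5.137080, f(5.570000) = 5.435040 (opposite signs)
step 1: m = 4.315000, f(m) = -1.426045 < 0 → root in [4.315000, 5.570000]
step 2: m = 4.942500, f(m) = 1.610741 > 0 → root in [4.315000, 4.942500]
step 3: m = 4.628750, f(m) = -0.006091 < 0 → root in [4.628750, 4.942500]
Midpoint of [4.628750, 4.942500] = 4.785625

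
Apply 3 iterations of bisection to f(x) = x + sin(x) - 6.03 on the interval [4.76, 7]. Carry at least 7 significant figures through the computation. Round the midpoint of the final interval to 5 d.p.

6.02000

f(4.760000) = -2.268867, f(7.000000) = 1.626987 (opposite signs)
step 1: m = 5.880000, f(m) = -0.542350 < 0 → root in [5.880000, 7.000000]
step 2: m = 6.440000, f(m) = 0.566173 > 0 → root in [5.880000, 6.440000]
step 3: m = 6.160000, f(m) = 0.007126 > 0 → root in [5.880000, 6.160000]
Midpoint of [5.880000, 6.160000] = 6.020000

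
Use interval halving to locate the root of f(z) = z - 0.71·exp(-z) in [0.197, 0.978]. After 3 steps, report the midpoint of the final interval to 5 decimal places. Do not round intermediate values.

f(0.197000) = -0.386045, f(0.978000) = 0.710996 (opposite signs)
step 1: m = 0.587500, f(m) = 0.192942 > 0 → root in [0.197000, 0.587500]
step 2: m = 0.392250, f(m) = -0.087380 < 0 → root in [0.392250, 0.587500]
step 3: m = 0.489875, f(m) = 0.054856 > 0 → root in [0.392250, 0.489875]
Midpoint of [0.392250, 0.489875] = 0.441063

0.44106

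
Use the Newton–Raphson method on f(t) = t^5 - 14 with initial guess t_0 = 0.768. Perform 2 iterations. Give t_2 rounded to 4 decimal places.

6.9308

f'(t) = 5t^4
t_0 = 0.768000: f = -13.732819, f' = 1.739462 → t_1 = 0.768000 - (-13.732819)/(1.739462) = 8.662867
t_1 = 8.662867: f = 48773.454272, f' = 28158.954763 → t_2 = 8.662867 - (48773.454272)/(28158.954763) = 6.930791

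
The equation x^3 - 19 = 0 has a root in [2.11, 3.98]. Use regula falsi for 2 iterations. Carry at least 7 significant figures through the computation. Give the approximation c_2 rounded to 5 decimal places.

2.58388

f(2.110000) = -9.606069, f(3.980000) = 44.044792
step 1: c = 2.444819, f(c) = -4.386968 < 0 → new bracket [2.444819, 3.980000]
step 2: c = 2.583877, f(c) = -1.748958 < 0 → new bracket [2.583877, 3.980000]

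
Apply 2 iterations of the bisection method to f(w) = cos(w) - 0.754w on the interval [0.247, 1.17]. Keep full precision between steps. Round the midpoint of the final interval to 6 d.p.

0.823875

f(0.247000) = 0.783412, f(1.170000) = -0.492028 (opposite signs)
step 1: m = 0.708500, f(m) = 0.225130 > 0 → root in [0.708500, 1.170000]
step 2: m = 0.939250, f(m) = -0.117801 < 0 → root in [0.708500, 0.939250]
Midpoint of [0.708500, 0.939250] = 0.823875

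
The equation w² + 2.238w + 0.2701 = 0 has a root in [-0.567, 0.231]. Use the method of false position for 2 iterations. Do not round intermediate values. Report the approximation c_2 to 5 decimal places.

f(-0.567000) = -0.677357, f(0.231000) = 0.840439
step 1: c = -0.210871, f(c) = -0.157363 < 0 → new bracket [-0.210871, 0.231000]
step 2: c = -0.141184, f(c) = -0.025937 < 0 → new bracket [-0.141184, 0.231000]

-0.14118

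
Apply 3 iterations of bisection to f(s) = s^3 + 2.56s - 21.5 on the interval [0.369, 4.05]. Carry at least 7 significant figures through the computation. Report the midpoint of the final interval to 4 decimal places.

f(0.369000) = -20.505117, f(4.050000) = 55.298125 (opposite signs)
step 1: m = 2.209500, f(m) = -5.057143 < 0 → root in [2.209500, 4.050000]
step 2: m = 3.129750, f(m) = 17.169110 > 0 → root in [2.209500, 3.129750]
step 3: m = 2.669625, f(m) = 4.360384 > 0 → root in [2.209500, 2.669625]
Midpoint of [2.209500, 2.669625] = 2.439563

2.4396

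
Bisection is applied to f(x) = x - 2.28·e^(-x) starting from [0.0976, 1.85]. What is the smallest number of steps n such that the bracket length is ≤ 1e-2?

Initial width b − a = 1.85 − 0.0976 = 1.752400.
After n steps the width is (b−a)/2^n; need (b−a)/2^n ≤ 1e-2.
So n ≥ log₂(1.752400/1e-2) = log₂(175.2400) ≈ 7.4532.
Hence n = 8.

8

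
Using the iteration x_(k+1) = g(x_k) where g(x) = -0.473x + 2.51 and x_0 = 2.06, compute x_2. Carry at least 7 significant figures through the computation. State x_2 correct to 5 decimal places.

x_1 = g(2.060000) = 1.535620
x_2 = g(1.535620) = 1.783652

1.78365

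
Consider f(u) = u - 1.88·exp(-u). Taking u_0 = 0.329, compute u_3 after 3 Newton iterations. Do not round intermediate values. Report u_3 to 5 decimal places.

Newton update: u ← u − f(u)/f'(u).
f'(u) = 1 + 1.88·exp(-u)
u_0 = 0.329000: f = -1.023929, f' = 2.352929 → u_1 = 0.329000 - (-1.023929)/(2.352929) = 0.764172
u_1 = 0.764172: f = -0.111380, f' = 1.875552 → u_2 = 0.764172 - (-0.111380)/(1.875552) = 0.823557
u_2 = 0.823557: f = -0.001514, f' = 1.825071 → u_3 = 0.823557 - (-0.001514)/(1.825071) = 0.824387

0.82439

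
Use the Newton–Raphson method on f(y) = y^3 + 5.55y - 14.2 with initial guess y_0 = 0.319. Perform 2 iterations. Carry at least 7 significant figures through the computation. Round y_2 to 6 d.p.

1.846203

Newton update: y ← y − f(y)/f'(y).
f'(y) = 3y^2 + 5.55
y_0 = 0.319000: f = -12.397088, f' = 5.855283 → y_1 = 0.319000 - (-12.397088)/(5.855283) = 2.436248
y_1 = 2.436248: f = 13.781058, f' = 23.355918 → y_2 = 2.436248 - (13.781058)/(23.355918) = 1.846203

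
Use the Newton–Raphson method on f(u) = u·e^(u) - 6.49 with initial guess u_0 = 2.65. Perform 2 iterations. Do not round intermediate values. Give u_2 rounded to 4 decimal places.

1.6516

Newton update: u ← u − f(u)/f'(u).
f'(u) = (u + 1)·e^(u)
u_0 = 2.650000: f = 31.018202, f' = 51.662241 → u_1 = 2.650000 - (31.018202)/(51.662241) = 2.049596
u_1 = 2.049596: f = 9.424635, f' = 23.679400 → u_2 = 2.049596 - (9.424635)/(23.679400) = 1.651586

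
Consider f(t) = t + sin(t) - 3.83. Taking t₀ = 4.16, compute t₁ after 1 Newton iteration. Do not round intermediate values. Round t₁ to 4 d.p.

5.2568

f'(t) = 1 + cos(t)
t_0 = 4.160000: f = -0.521273, f' = 0.475278 → t_1 = 4.160000 - (-0.521273)/(0.475278) = 5.256777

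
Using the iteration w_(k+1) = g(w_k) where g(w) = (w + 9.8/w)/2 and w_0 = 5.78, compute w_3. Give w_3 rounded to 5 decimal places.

3.13088

w_1 = g(5.780000) = 3.737751
w_2 = g(3.737751) = 3.179824
w_3 = g(3.179824) = 3.130878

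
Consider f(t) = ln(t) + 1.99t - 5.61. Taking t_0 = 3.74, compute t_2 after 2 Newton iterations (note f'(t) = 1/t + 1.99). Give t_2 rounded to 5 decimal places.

t_0 = 3.740000: f = 3.151686, f' = 2.257380 → t_1 = 3.740000 - (3.151686)/(2.257380) = 2.343830
t_1 = 2.343830: f = -0.093992, f' = 2.416652 → t_2 = 2.343830 - (-0.093992)/(2.416652) = 2.382723

2.38272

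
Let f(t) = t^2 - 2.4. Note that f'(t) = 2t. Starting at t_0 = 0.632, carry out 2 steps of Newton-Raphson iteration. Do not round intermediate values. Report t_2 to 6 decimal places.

t_0 = 0.632000: f = -2.000576, f' = 1.264000 → t_1 = 0.632000 - (-2.000576)/(1.264000) = 2.214734
t_1 = 2.214734: f = 2.505047, f' = 4.429468 → t_2 = 2.214734 - (2.505047)/(4.429468) = 1.649193

1.649193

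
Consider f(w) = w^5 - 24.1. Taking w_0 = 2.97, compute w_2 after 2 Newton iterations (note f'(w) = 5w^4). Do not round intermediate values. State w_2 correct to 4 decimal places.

2.0868

Newton update: w ← w − f(w)/f'(w).
w_0 = 2.970000: f = 206.990582, f' = 389.041384 → w_1 = 2.970000 - (206.990582)/(389.041384) = 2.437947
w_1 = 2.437947: f = 62.023451, f' = 176.631087 → w_2 = 2.437947 - (62.023451)/(176.631087) = 2.086800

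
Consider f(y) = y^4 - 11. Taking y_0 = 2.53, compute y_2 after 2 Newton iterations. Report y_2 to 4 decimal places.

1.8617

Newton update: y ← y − f(y)/f'(y).
f'(y) = 4y^3
y_0 = 2.530000: f = 29.971521, f' = 64.777108 → y_1 = 2.530000 - (29.971521)/(64.777108) = 2.067313
y_1 = 2.067313: f = 7.265224, f' = 35.340993 → y_2 = 2.067313 - (7.265224)/(35.340993) = 1.861738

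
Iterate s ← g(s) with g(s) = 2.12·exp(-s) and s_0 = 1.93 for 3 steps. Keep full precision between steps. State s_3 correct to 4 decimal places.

0.4462

s_1 = g(1.930000) = 0.307714
s_2 = g(0.307714) = 1.558466
s_3 = g(1.558466) = 0.446172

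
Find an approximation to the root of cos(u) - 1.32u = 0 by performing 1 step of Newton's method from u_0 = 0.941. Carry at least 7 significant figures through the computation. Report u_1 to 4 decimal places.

0.6341

f'(u) = -sin(u) - 1.32
u_0 = 0.941000: f = -0.653140, f' = -2.128147 → u_1 = 0.941000 - (-0.653140)/(-2.128147) = 0.634095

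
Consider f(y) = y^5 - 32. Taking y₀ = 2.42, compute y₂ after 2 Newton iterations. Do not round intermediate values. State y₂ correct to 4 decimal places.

2.0134

f'(y) = 5y⁴
y_0 = 2.420000: f = 50.999759, f' = 171.487105 → y_1 = 2.420000 - (50.999759)/(171.487105) = 2.122603
y_1 = 2.122603: f = 11.086758, f' = 101.495096 → y_2 = 2.122603 - (11.086758)/(101.495096) = 2.013369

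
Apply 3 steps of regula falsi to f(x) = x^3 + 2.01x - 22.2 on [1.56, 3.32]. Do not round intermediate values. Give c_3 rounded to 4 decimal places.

2.5581

f(1.560000) = -15.267984, f(3.320000) = 21.067568
step 1: c = 2.299542, f(c) = -5.418195 < 0 → new bracket [2.299542, 3.320000]
step 2: c = 2.508297, f(c) = -1.377240 < 0 → new bracket [2.508297, 3.320000]
step 3: c = 2.558104, f(c) = -0.318246 < 0 → new bracket [2.558104, 3.320000]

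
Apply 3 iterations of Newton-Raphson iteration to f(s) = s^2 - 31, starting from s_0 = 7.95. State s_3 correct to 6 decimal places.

5.567775

Newton update: s ← s − f(s)/f'(s).
f'(s) = 2s
s_0 = 7.950000: f = 32.202500, f' = 15.900000 → s_1 = 7.950000 - (32.202500)/(15.900000) = 5.924686
s_1 = 5.924686: f = 4.101899, f' = 11.849371 → s_2 = 5.924686 - (4.101899)/(11.849371) = 5.578515
s_2 = 5.578515: f = 0.119834, f' = 11.157031 → s_3 = 5.578515 - (0.119834)/(11.157031) = 5.567775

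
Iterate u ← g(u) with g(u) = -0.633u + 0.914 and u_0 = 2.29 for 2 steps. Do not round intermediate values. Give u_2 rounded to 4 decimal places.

u_1 = g(2.290000) = -0.535570
u_2 = g(-0.535570) = 1.253016

1.2530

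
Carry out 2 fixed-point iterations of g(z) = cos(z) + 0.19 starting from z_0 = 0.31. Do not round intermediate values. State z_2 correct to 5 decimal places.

z_1 = g(0.310000) = 1.142334
z_2 = g(1.142334) = 0.605473

0.60547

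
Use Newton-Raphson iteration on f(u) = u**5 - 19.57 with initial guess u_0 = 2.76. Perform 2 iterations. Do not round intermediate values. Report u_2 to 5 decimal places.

1.96636

Newton update: u ← u − f(u)/f'(u).
f'(u) = 5u**4
u_0 = 2.760000: f = 140.586810, f' = 290.139149 → u_1 = 2.760000 - (140.586810)/(290.139149) = 2.275450
u_1 = 2.275450: f = 41.430987, f' = 134.041566 → u_2 = 2.275450 - (41.430987)/(134.041566) = 1.966360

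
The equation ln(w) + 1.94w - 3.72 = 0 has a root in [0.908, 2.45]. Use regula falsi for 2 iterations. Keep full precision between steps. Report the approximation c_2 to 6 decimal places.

f(0.908000) = -2.054991, f(2.450000) = 1.929088
step 1: c = 1.703365, f(c) = 0.117133 > 0 → new bracket [0.908000, 1.703365]
step 2: c = 1.660474, f(c) = 0.008423 > 0 → new bracket [0.908000, 1.660474]

1.660474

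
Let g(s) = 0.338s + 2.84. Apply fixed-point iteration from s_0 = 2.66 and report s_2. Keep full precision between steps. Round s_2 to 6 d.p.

s_1 = g(2.660000) = 3.739080
s_2 = g(3.739080) = 4.103809

4.103809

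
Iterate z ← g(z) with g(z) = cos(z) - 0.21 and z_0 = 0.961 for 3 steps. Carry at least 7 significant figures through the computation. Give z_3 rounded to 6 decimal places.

z_1 = g(0.961000) = 0.362701
z_2 = g(0.362701) = 0.724942
z_3 = g(0.724942) = 0.538538

0.538538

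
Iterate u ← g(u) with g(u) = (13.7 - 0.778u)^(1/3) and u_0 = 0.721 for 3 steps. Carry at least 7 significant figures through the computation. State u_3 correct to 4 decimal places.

2.2847

u_1 = g(0.721000) = 2.359689
u_2 = g(2.359689) = 2.280757
u_3 = g(2.280757) = 2.284685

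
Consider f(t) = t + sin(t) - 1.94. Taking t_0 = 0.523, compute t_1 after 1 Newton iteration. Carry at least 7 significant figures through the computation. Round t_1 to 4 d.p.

Newton update: t ← t − f(t)/f'(t).
f'(t) = 1 + cos(t)
t_0 = 0.523000: f = -0.917519, f' = 1.866325 → t_1 = 0.523000 - (-0.917519)/(1.866325) = 1.014618

1.0146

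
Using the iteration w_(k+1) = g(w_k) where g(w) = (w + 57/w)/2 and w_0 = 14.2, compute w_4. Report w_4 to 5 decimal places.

7.54983

w_1 = g(14.200000) = 9.107042
w_2 = g(9.107042) = 7.682967
w_3 = g(7.682967) = 7.550988
w_4 = g(7.550988) = 7.549835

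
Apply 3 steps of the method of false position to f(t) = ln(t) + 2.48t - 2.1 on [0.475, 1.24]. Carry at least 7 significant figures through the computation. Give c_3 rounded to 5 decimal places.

0.89286

False-position update: c = (a·f(b) − b·f(a))/(f(b) − f(a)); replace the endpoint whose sign matches f(c).
f(0.475000) = -1.666440, f(1.240000) = 1.190311
step 1: c = 0.921251, f(c) = 0.102678 > 0 → new bracket [0.475000, 0.921251]
step 2: c = 0.895351, f(c) = 0.009929 > 0 → new bracket [0.475000, 0.895351]
step 3: c = 0.892861, f(c) = 0.000970 > 0 → new bracket [0.475000, 0.892861]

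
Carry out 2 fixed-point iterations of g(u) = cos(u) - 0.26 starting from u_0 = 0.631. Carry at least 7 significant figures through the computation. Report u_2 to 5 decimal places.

0.59386

u_1 = g(0.631000) = 0.547438
u_2 = g(0.547438) = 0.593861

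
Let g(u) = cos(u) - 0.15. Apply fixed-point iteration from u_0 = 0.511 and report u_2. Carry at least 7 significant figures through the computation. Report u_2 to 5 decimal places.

0.60032

u_1 = g(0.511000) = 0.722256
u_2 = g(0.722256) = 0.600316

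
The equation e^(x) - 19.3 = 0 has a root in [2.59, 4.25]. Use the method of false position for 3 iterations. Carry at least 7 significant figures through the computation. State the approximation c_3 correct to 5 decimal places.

f(2.590000) = -5.970228, f(4.250000) = 50.805412
step 1: c = 2.764557, f(c) = -3.427995 < 0 → new bracket [2.764557, 4.250000]
step 2: c = 2.858449, f(c) = -1.865534 < 0 → new bracket [2.858449, 4.250000]
step 3: c = 2.907736, f(c) = -0.984716 < 0 → new bracket [2.907736, 4.250000]

2.90774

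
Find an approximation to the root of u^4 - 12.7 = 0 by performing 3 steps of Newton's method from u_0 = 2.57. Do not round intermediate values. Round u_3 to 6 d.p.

1.888667

f'(u) = 4u^3
u_0 = 2.570000: f = 30.924704, f' = 67.898372 → u_1 = 2.570000 - (30.924704)/(67.898372) = 2.114544
u_1 = 2.114544: f = 7.292500, f' = 37.819025 → u_2 = 2.114544 - (7.292500)/(37.819025) = 1.921718
u_2 = 1.921718: f = 0.938250, f' = 28.387619 → u_3 = 1.921718 - (0.938250)/(28.387619) = 1.888667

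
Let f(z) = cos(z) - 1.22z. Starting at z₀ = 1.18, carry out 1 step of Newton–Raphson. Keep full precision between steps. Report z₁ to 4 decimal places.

0.6864

f'(z) = -sin(z) - 1.22
z_0 = 1.180000: f = -1.058675, f' = -2.144606 → z_1 = 1.180000 - (-1.058675)/(-2.144606) = 0.686354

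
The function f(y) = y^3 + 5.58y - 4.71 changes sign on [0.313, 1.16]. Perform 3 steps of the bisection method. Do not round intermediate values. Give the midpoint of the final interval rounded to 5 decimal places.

0.78944

f(0.313000) = -2.932796, f(1.160000) = 3.323696 (opposite signs)
step 1: m = 0.736500, f(m) = -0.200829 < 0 → root in [0.736500, 1.160000]
step 2: m = 0.948250, f(m) = 1.433881 > 0 → root in [0.736500, 0.948250]
step 3: m = 0.842375, f(m) = 0.588198 > 0 → root in [0.736500, 0.842375]
Midpoint of [0.736500, 0.842375] = 0.789437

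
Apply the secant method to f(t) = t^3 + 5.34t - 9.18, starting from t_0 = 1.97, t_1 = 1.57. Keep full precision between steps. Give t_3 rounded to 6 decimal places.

1.309481

f(t_0) = 8.985173, f(t_1) = 3.073693
t_2 = 1.570000 - (3.073693)·(1.570000 - 1.970000)/(3.073693 - (8.985173)) = 1.362019; f(t_2) = 0.619854
t_3 = 1.362019 - (0.619854)·(1.362019 - 1.570000)/(0.619854 - (3.073693)) = 1.309481; f(t_3) = 0.058053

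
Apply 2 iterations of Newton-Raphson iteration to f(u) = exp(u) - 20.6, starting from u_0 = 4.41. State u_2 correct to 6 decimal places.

3.190276

f'(u) = exp(u)
u_0 = 4.410000: f = 61.669464, f' = 82.269464 → u_1 = 4.410000 - (61.669464)/(82.269464) = 3.660397
u_1 = 3.660397: f = 18.276761, f' = 38.876761 → u_2 = 3.660397 - (18.276761)/(38.876761) = 3.190276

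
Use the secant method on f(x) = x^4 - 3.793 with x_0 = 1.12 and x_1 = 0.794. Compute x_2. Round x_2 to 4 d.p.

f(x_0) = -2.219481, f(x_1) = -3.395550
x_2 = 0.794000 - (-3.395550)·(0.794000 - 1.120000)/(-3.395550 - (-2.219481)) = 1.735228; f(x_2) = 5.273212

1.7352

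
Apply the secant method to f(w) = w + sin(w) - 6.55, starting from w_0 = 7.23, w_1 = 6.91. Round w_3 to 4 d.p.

6.4190

f(w_0) = 1.491559, f(w_1) = 0.946568
w_2 = 6.910000 - (0.946568)·(6.910000 - 7.230000)/(0.946568 - (1.491559)) = 6.354207; f(w_2) = -0.124830
w_3 = 6.354207 - (-0.124830)·(6.354207 - 6.910000)/(-0.124830 - (0.946568)) = 6.418964; f(w_3) = 0.004325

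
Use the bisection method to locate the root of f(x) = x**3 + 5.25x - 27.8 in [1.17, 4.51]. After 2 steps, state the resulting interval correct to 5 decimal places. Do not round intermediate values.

f(1.170000) = -20.055887, f(4.510000) = 87.611351 (opposite signs)
step 1: m = 2.840000, f(m) = 10.016304 > 0 → root in [1.170000, 2.840000]
step 2: m = 2.005000, f(m) = -9.213600 < 0 → root in [2.005000, 2.840000]

[2.00500, 2.84000]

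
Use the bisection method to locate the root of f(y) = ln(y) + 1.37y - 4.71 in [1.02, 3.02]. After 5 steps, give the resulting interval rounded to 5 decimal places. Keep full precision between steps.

[2.70750, 2.77000]

f(1.020000) = -3.292797, f(3.020000) = 0.532657 (opposite signs)
step 1: m = 2.020000, f(m) = -1.239502 < 0 → root in [2.020000, 3.020000]
step 2: m = 2.520000, f(m) = -0.333341 < 0 → root in [2.520000, 3.020000]
step 3: m = 2.770000, f(m) = 0.103747 > 0 → root in [2.520000, 2.770000]
step 4: m = 2.645000, f(m) = -0.113679 < 0 → root in [2.645000, 2.770000]
step 5: m = 2.707500, f(m) = -0.004699 < 0 → root in [2.707500, 2.770000]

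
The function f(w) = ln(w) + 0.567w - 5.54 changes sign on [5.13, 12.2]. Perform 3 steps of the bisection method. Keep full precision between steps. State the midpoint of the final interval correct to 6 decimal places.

f(5.130000) = -0.996184, f(12.200000) = 3.878836 (opposite signs)
step 1: m = 8.665000, f(m) = 1.532347 > 0 → root in [5.130000, 8.665000]
step 2: m = 6.897500, f(m) = 0.302042 > 0 → root in [5.130000, 6.897500]
step 3: m = 6.013750, f(m) = -0.336155 < 0 → root in [6.013750, 6.897500]
Midpoint of [6.013750, 6.897500] = 6.455625

6.455625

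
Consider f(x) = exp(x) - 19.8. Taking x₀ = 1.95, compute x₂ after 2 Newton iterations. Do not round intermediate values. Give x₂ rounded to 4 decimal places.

3.2248

Newton update: x ← x − f(x)/f'(x).
f'(x) = exp(x)
x_0 = 1.950000: f = -12.771312, f' = 7.028688 → x_1 = 1.950000 - (-12.771312)/(7.028688) = 3.767027
x_1 = 3.767027: f = 23.451271, f' = 43.251271 → x_2 = 3.767027 - (23.451271)/(43.251271) = 3.224817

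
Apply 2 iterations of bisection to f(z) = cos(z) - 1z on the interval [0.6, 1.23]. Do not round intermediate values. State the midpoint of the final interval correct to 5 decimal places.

0.67875

f(0.600000) = 0.225336, f(1.230000) = -0.895762 (opposite signs)
step 1: m = 0.915000, f(m) = -0.305209 < 0 → root in [0.600000, 0.915000]
step 2: m = 0.757500, f(m) = -0.030944 < 0 → root in [0.600000, 0.757500]
Midpoint of [0.600000, 0.757500] = 0.678750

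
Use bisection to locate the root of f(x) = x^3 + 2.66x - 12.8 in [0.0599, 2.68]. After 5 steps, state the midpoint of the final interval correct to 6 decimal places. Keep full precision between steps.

1.984036

f(0.059900) = -12.640451, f(2.680000) = 13.577632 (opposite signs)
step 1: m = 1.369950, f(m) = -6.584862 < 0 → root in [1.369950, 2.680000]
step 2: m = 2.024975, f(m) = 0.889892 > 0 → root in [1.369950, 2.024975]
step 3: m = 1.697462, f(m) = -3.393717 < 0 → root in [1.697462, 2.024975]
step 4: m = 1.861219, f(m) = -1.401645 < 0 → root in [1.861219, 2.024975]
step 5: m = 1.943097, f(m) = -0.294956 < 0 → root in [1.943097, 2.024975]
Midpoint of [1.943097, 2.024975] = 1.984036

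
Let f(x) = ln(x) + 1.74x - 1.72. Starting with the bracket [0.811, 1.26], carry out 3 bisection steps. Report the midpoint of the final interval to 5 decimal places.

1.00744

f(0.811000) = -0.518347, f(1.260000) = 0.703512 (opposite signs)
step 1: m = 1.035500, f(m) = 0.116654 > 0 → root in [0.811000, 1.035500]
step 2: m = 0.923250, f(m) = -0.193400 < 0 → root in [0.923250, 1.035500]
step 3: m = 0.979375, f(m) = -0.036728 < 0 → root in [0.979375, 1.035500]
Midpoint of [0.979375, 1.035500] = 1.007437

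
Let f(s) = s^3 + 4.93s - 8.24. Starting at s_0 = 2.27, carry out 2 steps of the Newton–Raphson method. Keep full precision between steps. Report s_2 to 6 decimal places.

f'(s) = 3s^2 + 4.93
s_0 = 2.270000: f = 14.648183, f' = 20.388700 → s_1 = 2.270000 - (14.648183)/(20.388700) = 1.551554
s_1 = 1.551554: f = 3.144246, f' = 12.151958 → s_2 = 1.551554 - (3.144246)/(12.151958) = 1.292810

1.292810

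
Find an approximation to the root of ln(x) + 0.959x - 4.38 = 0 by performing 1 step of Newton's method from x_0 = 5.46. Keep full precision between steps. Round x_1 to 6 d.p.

3.224227

f'(x) = 1/x + 0.959
x_0 = 5.460000: f = 2.553589, f' = 1.142150 → x_1 = 5.460000 - (2.553589)/(1.142150) = 3.224227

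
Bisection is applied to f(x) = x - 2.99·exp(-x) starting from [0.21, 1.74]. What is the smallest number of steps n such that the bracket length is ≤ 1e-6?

Initial width b − a = 1.74 − 0.21 = 1.530000.
After n steps the width is (b−a)/2^n; need (b−a)/2^n ≤ 1e-6.
So n ≥ log₂(1.530000/1e-6) = log₂(1530000.0000) ≈ 20.5451.
Hence n = 21.

21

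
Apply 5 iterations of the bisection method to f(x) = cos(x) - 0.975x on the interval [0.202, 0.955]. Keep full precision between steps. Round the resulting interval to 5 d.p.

f(0.202000) = 0.782717, f(0.955000) = -0.353516 (opposite signs)
step 1: m = 0.578500, f(m) = 0.273246 > 0 → root in [0.578500, 0.955000]
step 2: m = 0.766750, f(m) = -0.027412 < 0 → root in [0.578500, 0.766750]
step 3: m = 0.672625, f(m) = 0.126380 > 0 → root in [0.672625, 0.766750]
step 4: m = 0.719688, f(m) = 0.050316 > 0 → root in [0.719688, 0.766750]
step 5: m = 0.743219, f(m) = 0.011656 > 0 → root in [0.743219, 0.766750]

[0.74322, 0.76675]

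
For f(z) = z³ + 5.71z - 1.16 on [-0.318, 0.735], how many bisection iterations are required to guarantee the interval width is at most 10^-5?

17

Initial width b − a = 0.735 − -0.318 = 1.053000.
After n steps the width is (b−a)/2^n; need (b−a)/2^n ≤ 10^-5.
So n ≥ log₂(1.053000/10^-5) = log₂(105300.0000) ≈ 16.6841.
Hence n = 17.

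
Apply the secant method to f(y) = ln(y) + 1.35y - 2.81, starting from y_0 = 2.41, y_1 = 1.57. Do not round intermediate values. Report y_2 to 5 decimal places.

f(y_0) = 1.323127, f(y_1) = -0.239424
y_2 = 1.570000 - (-0.239424)·(1.570000 - 2.410000)/(-0.239424 - (1.323127)) = 1.698710; f(y_2) = 0.013128

1.69871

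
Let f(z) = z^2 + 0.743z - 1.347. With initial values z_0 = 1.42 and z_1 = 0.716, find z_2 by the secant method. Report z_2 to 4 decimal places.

0.8210

Secant update: z_(k+1) = z_k − f(z_k)·(z_k − z_(k-1))/(f(z_k) − f(z_(k-1))).
f(z_0) = 1.724460, f(z_1) = -0.302356
z_2 = 0.716000 - (-0.302356)·(0.716000 - 1.420000)/(-0.302356 - (1.724460)) = 0.821021; f(z_2) = -0.062905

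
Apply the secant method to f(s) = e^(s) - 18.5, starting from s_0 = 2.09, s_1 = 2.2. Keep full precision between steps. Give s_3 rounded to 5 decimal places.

2.77328

Secant update: s_(k+1) = s_k − f(s_k)·(s_k − s_(k-1))/(f(s_k) − f(s_(k-1))).
f(s_0) = -10.415085, f(s_1) = -9.474987
s_2 = 2.200000 - (-9.474987)·(2.200000 - 2.090000)/(-9.474987 - (-10.415085)) = 3.308659; f(s_2) = 8.848428
s_3 = 3.308659 - (8.848428)·(3.308659 - 2.200000)/(8.848428 - (-9.474987)) = 2.773285; f(s_3) = -2.488864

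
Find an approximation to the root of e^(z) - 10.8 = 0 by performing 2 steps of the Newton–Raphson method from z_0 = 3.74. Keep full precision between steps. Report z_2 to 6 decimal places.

2.536106

Newton update: z ← z − f(z)/f'(z).
f'(z) = e^(z)
z_0 = 3.740000: f = 31.297990, f' = 42.097990 → z_1 = 3.740000 - (31.297990)/(42.097990) = 2.996544
z_1 = 2.996544: f = 9.216247, f' = 20.016247 → z_2 = 2.996544 - (9.216247)/(20.016247) = 2.536106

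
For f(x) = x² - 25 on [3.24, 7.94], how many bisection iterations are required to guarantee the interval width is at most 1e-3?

Initial width b − a = 7.94 − 3.24 = 4.700000.
After n steps the width is (b−a)/2^n; need (b−a)/2^n ≤ 1e-3.
So n ≥ log₂(4.700000/1e-3) = log₂(4700.0000) ≈ 12.1984.
Hence n = 13.

13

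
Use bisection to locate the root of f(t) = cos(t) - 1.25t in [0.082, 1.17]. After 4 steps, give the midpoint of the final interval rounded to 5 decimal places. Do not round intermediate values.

f(0.082000) = 0.894140, f(1.170000) = -1.072348 (opposite signs)
step 1: m = 0.626000, f(m) = 0.027878 > 0 → root in [0.626000, 1.170000]
step 2: m = 0.898000, f(m) = -0.499325 < 0 → root in [0.626000, 0.898000]
step 3: m = 0.762000, f(m) = -0.229043 < 0 → root in [0.626000, 0.762000]
step 4: m = 0.694000, f(m) = -0.098806 < 0 → root in [0.626000, 0.694000]
Midpoint of [0.626000, 0.694000] = 0.660000

0.66000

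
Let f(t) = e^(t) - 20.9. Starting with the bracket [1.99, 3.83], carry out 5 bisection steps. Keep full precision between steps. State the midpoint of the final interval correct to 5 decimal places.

f(1.990000) = -13.584466, f(3.830000) = 25.162538 (opposite signs)
step 1: m = 2.910000, f(m) = -2.543201 < 0 → root in [2.910000, 3.830000]
step 2: m = 3.370000, f(m) = 8.178527 > 0 → root in [2.910000, 3.370000]
step 3: m = 3.140000, f(m) = 2.203867 > 0 → root in [2.910000, 3.140000]
step 4: m = 3.025000, f(m) = -0.305995 < 0 → root in [3.025000, 3.140000]
step 5: m = 3.082500, f(m) = 0.912866 > 0 → root in [3.025000, 3.082500]
Midpoint of [3.025000, 3.082500] = 3.053750

3.05375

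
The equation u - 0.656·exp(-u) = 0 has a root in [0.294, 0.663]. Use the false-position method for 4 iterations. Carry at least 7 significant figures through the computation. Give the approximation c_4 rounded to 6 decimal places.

False-position update: c = (a·f(b) − b·f(a))/(f(b) − f(a)); replace the endpoint whose sign matches f(c).
f(0.294000) = -0.194901, f(0.663000) = 0.324961
step 1: c = 0.432342, f(c) = 0.006606 > 0 → new bracket [0.294000, 0.432342]
step 2: c = 0.427807, f(c) = 0.000136 > 0 → new bracket [0.294000, 0.427807]
step 3: c = 0.427714, f(c) = 0.000003 > 0 → new bracket [0.294000, 0.427714]
step 4: c = 0.427712, f(c) = 0.000000 > 0 → new bracket [0.294000, 0.427712]

0.427712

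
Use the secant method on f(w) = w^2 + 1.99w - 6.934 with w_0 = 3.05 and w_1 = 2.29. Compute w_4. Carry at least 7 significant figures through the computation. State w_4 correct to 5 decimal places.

1.82005

f(w_0) = 8.438000, f(w_1) = 2.867200
w_2 = 2.290000 - (2.867200)·(2.290000 - 3.050000)/(2.867200 - (8.438000)) = 1.898840; f(w_2) = 0.450287
w_3 = 1.898840 - (0.450287)·(1.898840 - 2.290000)/(0.450287 - (2.867200)) = 1.825965; f(w_3) = 0.033817
w_4 = 1.825965 - (0.033817)·(1.825965 - 1.898840)/(0.033817 - (0.450287)) = 1.820047; f(w_4) = 0.000466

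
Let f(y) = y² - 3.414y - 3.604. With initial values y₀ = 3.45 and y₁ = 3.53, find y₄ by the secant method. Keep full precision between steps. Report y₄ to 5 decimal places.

Secant update: y_(k+1) = y_k − f(y_k)·(y_k − y_(k-1))/(f(y_k) − f(y_(k-1))).
f(y_0) = -3.479800, f(y_1) = -3.194520
y_2 = 3.530000 - (-3.194520)·(3.530000 - 3.450000)/(-3.194520 - (-3.479800)) = 4.425827; f(y_2) = 0.874173
y_3 = 4.425827 - (0.874173)·(4.425827 - 3.530000)/(0.874173 - (-3.194520)) = 4.233356; f(y_3) = -0.135376
y_4 = 4.233356 - (-0.135376)·(4.233356 - 4.425827)/(-0.135376 - (0.874173)) = 4.259165; f(y_4) = -0.004301

4.25917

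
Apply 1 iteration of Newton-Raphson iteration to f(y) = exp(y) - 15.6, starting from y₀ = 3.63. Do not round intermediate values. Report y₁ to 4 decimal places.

3.0437

Newton update: y ← y − f(y)/f'(y).
f'(y) = exp(y)
y_0 = 3.630000: f = 22.112817, f' = 37.712817 → y_1 = 3.630000 - (22.112817)/(37.712817) = 3.043652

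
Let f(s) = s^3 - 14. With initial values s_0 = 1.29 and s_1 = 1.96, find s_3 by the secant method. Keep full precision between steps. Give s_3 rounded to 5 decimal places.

f(s_0) = -11.853311, f(s_1) = -6.470464
s_2 = 1.960000 - (-6.470464)·(1.960000 - 1.290000)/(-6.470464 - (-11.853311)) = 2.765375; f(s_2) = 7.147651
s_3 = 2.765375 - (7.147651)·(2.765375 - 1.960000)/(7.147651 - (-6.470464)) = 2.342663; f(s_3) = -1.143300

2.34266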